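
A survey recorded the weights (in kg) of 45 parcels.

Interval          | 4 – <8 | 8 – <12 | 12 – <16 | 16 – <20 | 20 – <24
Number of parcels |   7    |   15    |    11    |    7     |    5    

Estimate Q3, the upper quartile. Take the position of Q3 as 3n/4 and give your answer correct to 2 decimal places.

Cumulative frequencies: 7, 22, 33, 40, 45
n = 45; position = 3n/4 = 33.75.
This falls in the class 16 – <20: L = 16, F = 33, f = 7, h = 4.
Upper quartile ≈ 16 + ((33.75 − 33) / 7) × 4 = 16.4286

16.43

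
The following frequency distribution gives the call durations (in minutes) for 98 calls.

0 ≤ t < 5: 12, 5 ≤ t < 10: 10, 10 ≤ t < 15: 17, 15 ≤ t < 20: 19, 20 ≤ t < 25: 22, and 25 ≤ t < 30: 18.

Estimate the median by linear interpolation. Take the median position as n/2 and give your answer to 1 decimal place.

Cumulative frequencies: 12, 22, 39, 58, 80, 98
n = 98; position = n/2 = 49.
This falls in the class 15 ≤ t < 20: L = 15, F = 39, f = 19, h = 5.
Median ≈ 15 + ((49 − 39) / 19) × 5 = 17.6316

17.6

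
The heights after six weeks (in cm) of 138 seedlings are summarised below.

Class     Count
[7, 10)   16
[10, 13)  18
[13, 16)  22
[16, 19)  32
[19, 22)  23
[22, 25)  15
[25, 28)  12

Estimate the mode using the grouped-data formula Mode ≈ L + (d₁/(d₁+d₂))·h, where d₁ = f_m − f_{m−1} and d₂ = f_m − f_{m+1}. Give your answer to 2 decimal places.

17.58

Modal class: [16, 19) (highest frequency 32).
d₁ = 32 − 22 = 10, d₂ = 32 − 23 = 9
Mode ≈ 16 + (10/(10+9)) × 3 = 16 + 1.5789 = 17.5789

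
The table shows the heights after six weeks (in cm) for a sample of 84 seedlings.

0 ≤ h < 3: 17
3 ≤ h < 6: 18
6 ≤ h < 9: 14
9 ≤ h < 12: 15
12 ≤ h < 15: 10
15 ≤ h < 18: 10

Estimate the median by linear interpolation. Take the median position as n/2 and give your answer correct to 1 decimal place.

Cumulative frequencies: 17, 35, 49, 64, 74, 84
n = 84; position = n/2 = 42.
This falls in the class 6 ≤ h < 9: L = 6, F = 35, f = 14, h = 3.
Median ≈ 6 + ((42 − 35) / 14) × 3 = 7.5000

7.5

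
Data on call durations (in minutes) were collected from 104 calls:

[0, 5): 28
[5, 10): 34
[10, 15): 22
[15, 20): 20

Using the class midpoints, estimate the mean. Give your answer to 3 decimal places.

Midpoints: 2.5, 7.5, 12.5, 17.5
Σfm = 28×2.5 + 34×7.5 + 22×12.5 + 20×17.5 = 950
n = Σf = 104
Mean = 950 / 104 = 9.1346

9.135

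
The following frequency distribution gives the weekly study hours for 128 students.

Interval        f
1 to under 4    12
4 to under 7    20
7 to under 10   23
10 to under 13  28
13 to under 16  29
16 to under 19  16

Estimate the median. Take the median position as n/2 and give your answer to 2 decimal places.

10.96

Cumulative frequencies: 12, 32, 55, 83, 112, 128
n = 128; position = n/2 = 64.
This falls in the class 10 to under 13: L = 10, F = 55, f = 28, h = 3.
Median ≈ 10 + ((64 − 55) / 28) × 3 = 10.9643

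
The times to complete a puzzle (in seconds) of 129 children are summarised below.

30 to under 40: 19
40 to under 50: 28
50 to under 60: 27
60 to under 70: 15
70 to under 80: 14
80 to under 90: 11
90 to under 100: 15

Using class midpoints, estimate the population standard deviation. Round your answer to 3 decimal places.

Midpoints: 35, 45, 55, 65, 75, 85, 95
n = 129, Σfm = 7795, mean = 60.4264
Σfm² = 518625
Σf(m − x̄)² = Σfm² − (Σfm)²/n = 518625 − 7795²/129 = 47601.5504
Population variance = 47601.5504 / 129 = 369.0043
Standard deviation = √369.0043 = 19.2095

19.209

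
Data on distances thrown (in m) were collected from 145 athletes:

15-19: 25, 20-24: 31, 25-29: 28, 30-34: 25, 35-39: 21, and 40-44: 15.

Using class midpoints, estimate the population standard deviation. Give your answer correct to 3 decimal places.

7.969

Midpoints: 17, 22, 27, 32, 37, 42
n = 145, Σfm = 4070, mean = 28.0690
Σfm² = 123450
Σf(m − x̄)² = Σfm² − (Σfm)²/n = 123450 − 4070²/145 = 9209.3103
Population variance = 9209.3103 / 145 = 63.5125
Standard deviation = √63.5125 = 7.9695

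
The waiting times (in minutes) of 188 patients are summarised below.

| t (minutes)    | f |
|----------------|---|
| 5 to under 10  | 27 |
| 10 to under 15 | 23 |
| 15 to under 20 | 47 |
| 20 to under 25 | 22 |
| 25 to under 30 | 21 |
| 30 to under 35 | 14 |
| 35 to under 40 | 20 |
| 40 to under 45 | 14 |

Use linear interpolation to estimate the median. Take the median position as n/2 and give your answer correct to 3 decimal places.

19.681

Cumulative frequencies: 27, 50, 97, 119, 140, 154, 174, 188
n = 188; position = n/2 = 94.
This falls in the class 15 to under 20: L = 15, F = 50, f = 47, h = 5.
Median ≈ 15 + ((94 − 50) / 47) × 5 = 19.6809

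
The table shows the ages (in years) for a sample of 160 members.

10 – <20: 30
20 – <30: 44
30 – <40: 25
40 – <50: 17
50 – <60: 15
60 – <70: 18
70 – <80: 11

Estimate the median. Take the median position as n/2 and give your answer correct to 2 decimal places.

Cumulative frequencies: 30, 74, 99, 116, 131, 149, 160
n = 160; position = n/2 = 80.
This falls in the class 30 – <40: L = 30, F = 74, f = 25, h = 10.
Median ≈ 30 + ((80 − 74) / 25) × 10 = 32.4000

32.40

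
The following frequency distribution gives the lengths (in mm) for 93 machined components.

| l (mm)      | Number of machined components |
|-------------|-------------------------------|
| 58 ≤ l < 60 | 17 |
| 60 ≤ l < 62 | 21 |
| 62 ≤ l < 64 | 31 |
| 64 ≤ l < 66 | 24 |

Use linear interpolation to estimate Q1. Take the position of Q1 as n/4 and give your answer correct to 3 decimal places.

Cumulative frequencies: 17, 38, 69, 93
n = 93; position = n/4 = 23.25.
This falls in the class 60 ≤ l < 62: L = 60, F = 17, f = 21, h = 2.
Lower quartile ≈ 60 + ((23.25 − 17) / 21) × 2 = 60.5952

60.595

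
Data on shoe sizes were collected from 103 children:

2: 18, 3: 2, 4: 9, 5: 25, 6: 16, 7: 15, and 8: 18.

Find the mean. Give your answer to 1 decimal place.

Values: 2, 3, 4, 5, 6, 7, 8
Σfx = 18×2 + 2×3 + 9×4 + 25×5 + 16×6 + 15×7 + 18×8 = 548
n = Σf = 103
Mean = 548 / 103 = 5.3204

5.3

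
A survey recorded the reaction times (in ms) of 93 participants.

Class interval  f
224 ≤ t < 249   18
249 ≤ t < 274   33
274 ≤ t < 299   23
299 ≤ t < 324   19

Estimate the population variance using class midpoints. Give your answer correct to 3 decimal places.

652.677

Midpoints: 236.5, 261.5, 286.5, 311.5
n = 93, Σfm = 25394.5, mean = 273.0591
Σfm² = 6994899.25
Σf(m − x̄)² = Σfm² − (Σfm)²/n = 6994899.25 − 25394.5²/93 = 60698.9247
Population variance = 60698.9247 / 93 = 652.6766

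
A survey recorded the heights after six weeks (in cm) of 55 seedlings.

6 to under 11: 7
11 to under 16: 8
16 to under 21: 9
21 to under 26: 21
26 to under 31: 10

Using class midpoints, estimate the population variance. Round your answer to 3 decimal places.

Midpoints: 8.5, 13.5, 18.5, 23.5, 28.5
n = 55, Σfm = 1112.5, mean = 20.2273
Σfm² = 24763.75
Σf(m − x̄)² = Σfm² − (Σfm)²/n = 24763.75 − 1112.5²/55 = 2260.9091
Population variance = 2260.9091 / 55 = 41.1074

41.107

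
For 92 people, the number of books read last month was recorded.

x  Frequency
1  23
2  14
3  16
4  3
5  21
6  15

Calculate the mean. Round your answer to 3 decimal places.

Values: 1, 2, 3, 4, 5, 6
Σfx = 23×1 + 14×2 + 16×3 + 3×4 + 21×5 + 15×6 = 306
n = Σf = 92
Mean = 306 / 92 = 3.3261

3.326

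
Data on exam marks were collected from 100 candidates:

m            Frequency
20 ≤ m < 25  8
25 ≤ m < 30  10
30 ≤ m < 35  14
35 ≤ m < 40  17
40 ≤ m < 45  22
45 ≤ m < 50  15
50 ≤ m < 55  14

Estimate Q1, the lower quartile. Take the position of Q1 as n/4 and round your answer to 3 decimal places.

32.500

Cumulative frequencies: 8, 18, 32, 49, 71, 86, 100
n = 100; position = n/4 = 25.
This falls in the class 30 ≤ m < 35: L = 30, F = 18, f = 14, h = 5.
Lower quartile ≈ 30 + ((25 − 18) / 14) × 5 = 32.5000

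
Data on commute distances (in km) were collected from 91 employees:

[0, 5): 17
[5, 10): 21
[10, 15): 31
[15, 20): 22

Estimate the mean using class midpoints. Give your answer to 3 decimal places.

10.687

Midpoints: 2.5, 7.5, 12.5, 17.5
Σfm = 17×2.5 + 21×7.5 + 31×12.5 + 22×17.5 = 972.5
n = Σf = 91
Mean = 972.5 / 91 = 10.6868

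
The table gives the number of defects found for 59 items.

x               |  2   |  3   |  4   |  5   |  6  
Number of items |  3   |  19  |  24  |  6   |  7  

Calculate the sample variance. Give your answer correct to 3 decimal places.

1.113

Values: 2, 3, 4, 5, 6
n = 59, Σfx = 231, mean = 3.9153
Σfx² = 969
Σf(x − x̄)² = Σfx² − (Σfx)²/n = 969 − 231²/59 = 64.5763
Sample variance = 64.5763 / 58 = 1.1134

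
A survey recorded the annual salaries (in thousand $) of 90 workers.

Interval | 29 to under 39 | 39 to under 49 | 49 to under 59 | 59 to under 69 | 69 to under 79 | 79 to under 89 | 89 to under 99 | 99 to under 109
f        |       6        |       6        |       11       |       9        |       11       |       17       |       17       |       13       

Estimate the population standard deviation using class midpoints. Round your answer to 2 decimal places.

Midpoints: 34, 44, 54, 64, 74, 84, 94, 104
n = 90, Σfm = 6830, mean = 75.8889
Σfm² = 558500
Σf(m − x̄)² = Σfm² − (Σfm)²/n = 558500 − 6830²/90 = 40178.8889
Population variance = 40178.8889 / 90 = 446.4321
Standard deviation = √446.4321 = 21.1289

21.13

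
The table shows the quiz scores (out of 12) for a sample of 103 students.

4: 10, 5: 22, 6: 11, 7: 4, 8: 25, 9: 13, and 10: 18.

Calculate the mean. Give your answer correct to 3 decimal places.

7.194

Values: 4, 5, 6, 7, 8, 9, 10
Σfx = 10×4 + 22×5 + 11×6 + 4×7 + 25×8 + 13×9 + 18×10 = 741
n = Σf = 103
Mean = 741 / 103 = 7.1942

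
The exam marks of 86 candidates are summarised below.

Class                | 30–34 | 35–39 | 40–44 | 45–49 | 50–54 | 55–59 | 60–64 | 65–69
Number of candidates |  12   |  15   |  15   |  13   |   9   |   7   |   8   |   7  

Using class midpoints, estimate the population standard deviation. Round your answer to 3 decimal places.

Midpoints: 32, 37, 42, 47, 52, 57, 62, 67
n = 86, Σfm = 4012, mean = 46.6512
Σfm² = 197254
Σf(m − x̄)² = Σfm² − (Σfm)²/n = 197254 − 4012²/86 = 10089.5349
Population variance = 10089.5349 / 86 = 117.3202
Standard deviation = √117.3202 = 10.8314

10.831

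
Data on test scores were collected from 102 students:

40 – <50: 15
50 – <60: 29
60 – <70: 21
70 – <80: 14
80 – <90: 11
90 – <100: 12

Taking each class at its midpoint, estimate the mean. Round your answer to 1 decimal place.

66.3

Midpoints: 45, 55, 65, 75, 85, 95
Σfm = 15×45 + 29×55 + 21×65 + 14×75 + 11×85 + 12×95 = 6760
n = Σf = 102
Mean = 6760 / 102 = 66.2745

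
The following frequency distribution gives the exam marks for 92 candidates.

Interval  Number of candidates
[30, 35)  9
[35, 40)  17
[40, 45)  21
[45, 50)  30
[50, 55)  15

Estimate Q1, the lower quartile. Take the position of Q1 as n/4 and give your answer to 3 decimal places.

39.118

Cumulative frequencies: 9, 26, 47, 77, 92
n = 92; position = n/4 = 23.
This falls in the class [35, 40): L = 35, F = 9, f = 17, h = 5.
Lower quartile ≈ 35 + ((23 − 9) / 17) × 5 = 39.1176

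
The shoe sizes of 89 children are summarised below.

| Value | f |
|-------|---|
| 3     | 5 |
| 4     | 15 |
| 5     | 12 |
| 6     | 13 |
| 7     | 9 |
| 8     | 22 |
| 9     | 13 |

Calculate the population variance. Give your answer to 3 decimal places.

Values: 3, 4, 5, 6, 7, 8, 9
n = 89, Σfx = 569, mean = 6.3933
Σfx² = 3955
Σf(x − x̄)² = Σfx² − (Σfx)²/n = 3955 − 569²/89 = 317.2360
Population variance = 317.2360 / 89 = 3.5644

3.564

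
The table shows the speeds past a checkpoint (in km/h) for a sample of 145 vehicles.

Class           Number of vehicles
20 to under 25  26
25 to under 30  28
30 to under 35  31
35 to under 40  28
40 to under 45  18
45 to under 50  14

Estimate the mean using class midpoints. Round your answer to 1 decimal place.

33.4

Midpoints: 22.5, 27.5, 32.5, 37.5, 42.5, 47.5
Σfm = 26×22.5 + 28×27.5 + 31×32.5 + 28×37.5 + 18×42.5 + 14×47.5 = 4842.5
n = Σf = 145
Mean = 4842.5 / 145 = 33.3966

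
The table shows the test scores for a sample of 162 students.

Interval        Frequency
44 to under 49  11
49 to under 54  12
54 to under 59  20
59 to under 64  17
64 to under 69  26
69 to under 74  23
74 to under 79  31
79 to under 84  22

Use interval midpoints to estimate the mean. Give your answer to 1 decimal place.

Midpoints: 46.5, 51.5, 56.5, 61.5, 66.5, 71.5, 76.5, 81.5
Σfm = 11×46.5 + 12×51.5 + 20×56.5 + 17×61.5 + 26×66.5 + 23×71.5 + 31×76.5 + 22×81.5 = 10843
n = Σf = 162
Mean = 10843 / 162 = 66.9321

66.9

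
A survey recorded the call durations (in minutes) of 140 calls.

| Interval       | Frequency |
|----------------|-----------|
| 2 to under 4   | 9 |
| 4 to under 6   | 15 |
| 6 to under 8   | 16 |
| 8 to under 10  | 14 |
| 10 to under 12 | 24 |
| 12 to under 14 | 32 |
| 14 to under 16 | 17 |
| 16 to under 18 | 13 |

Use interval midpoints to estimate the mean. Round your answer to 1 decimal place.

10.7

Midpoints: 3, 5, 7, 9, 11, 13, 15, 17
Σfm = 9×3 + 15×5 + 16×7 + 14×9 + 24×11 + 32×13 + 17×15 + 13×17 = 1496
n = Σf = 140
Mean = 1496 / 140 = 10.6857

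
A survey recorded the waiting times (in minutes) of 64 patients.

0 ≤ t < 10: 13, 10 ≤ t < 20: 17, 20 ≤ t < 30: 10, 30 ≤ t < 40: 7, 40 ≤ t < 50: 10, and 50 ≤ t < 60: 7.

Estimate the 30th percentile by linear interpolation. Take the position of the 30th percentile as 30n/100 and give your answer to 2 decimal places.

13.65

Cumulative frequencies: 13, 30, 40, 47, 57, 64
n = 64; position = 30n/100 = 19.2.
This falls in the class 10 ≤ t < 20: L = 10, F = 13, f = 17, h = 10.
30th percentile ≈ 10 + ((19.2 − 13) / 17) × 10 = 13.6471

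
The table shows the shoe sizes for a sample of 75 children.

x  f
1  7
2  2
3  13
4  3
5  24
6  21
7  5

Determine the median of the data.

Cumulative frequencies: 7, 9, 22, 25, 49, 70, 75
n = 75, so the median is the value in position (n+1)/2 = 38.
Position 38 falls at value 5.

5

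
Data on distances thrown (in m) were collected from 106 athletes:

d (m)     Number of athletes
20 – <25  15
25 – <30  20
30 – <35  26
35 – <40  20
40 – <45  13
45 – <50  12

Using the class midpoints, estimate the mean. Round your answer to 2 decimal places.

34.01

Midpoints: 22.5, 27.5, 32.5, 37.5, 42.5, 47.5
Σfm = 15×22.5 + 20×27.5 + 26×32.5 + 20×37.5 + 13×42.5 + 12×47.5 = 3605
n = Σf = 106
Mean = 3605 / 106 = 34.0094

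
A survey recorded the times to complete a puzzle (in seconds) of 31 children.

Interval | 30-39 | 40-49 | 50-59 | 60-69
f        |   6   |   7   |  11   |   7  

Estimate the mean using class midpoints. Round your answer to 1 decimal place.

Midpoints: 34.5, 44.5, 54.5, 64.5
Σfm = 6×34.5 + 7×44.5 + 11×54.5 + 7×64.5 = 1569.5
n = Σf = 31
Mean = 1569.5 / 31 = 50.6290

50.6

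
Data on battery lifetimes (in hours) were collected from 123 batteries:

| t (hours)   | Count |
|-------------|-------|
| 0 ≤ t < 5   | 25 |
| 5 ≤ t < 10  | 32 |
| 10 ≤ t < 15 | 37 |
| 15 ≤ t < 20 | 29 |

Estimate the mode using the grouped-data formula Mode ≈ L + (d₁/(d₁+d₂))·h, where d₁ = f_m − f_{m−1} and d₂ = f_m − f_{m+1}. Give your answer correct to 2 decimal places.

11.92

Modal class: 10 ≤ t < 15 (highest frequency 37).
d₁ = 37 − 32 = 5, d₂ = 37 − 29 = 8
Mode ≈ 10 + (5/(5+8)) × 5 = 10 + 1.9231 = 11.9231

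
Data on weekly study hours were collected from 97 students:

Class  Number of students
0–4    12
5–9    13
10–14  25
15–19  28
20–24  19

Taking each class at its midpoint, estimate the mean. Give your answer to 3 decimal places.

13.495

Midpoints: 2, 7, 12, 17, 22
Σfm = 12×2 + 13×7 + 25×12 + 28×17 + 19×22 = 1309
n = Σf = 97
Mean = 1309 / 97 = 13.4948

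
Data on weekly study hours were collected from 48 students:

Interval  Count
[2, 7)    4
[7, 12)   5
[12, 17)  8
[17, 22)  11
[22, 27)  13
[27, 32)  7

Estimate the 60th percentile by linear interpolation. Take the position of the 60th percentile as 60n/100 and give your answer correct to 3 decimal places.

22.308

Cumulative frequencies: 4, 9, 17, 28, 41, 48
n = 48; position = 60n/100 = 28.8.
This falls in the class [22, 27): L = 22, F = 28, f = 13, h = 5.
60th percentile ≈ 22 + ((28.8 − 28) / 13) × 5 = 22.3077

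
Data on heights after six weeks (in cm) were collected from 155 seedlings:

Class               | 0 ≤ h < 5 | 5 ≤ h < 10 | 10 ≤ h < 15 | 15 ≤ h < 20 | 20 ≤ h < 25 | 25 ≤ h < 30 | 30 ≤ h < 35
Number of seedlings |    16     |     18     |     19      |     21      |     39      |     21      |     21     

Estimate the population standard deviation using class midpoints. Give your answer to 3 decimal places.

Midpoints: 2.5, 7.5, 12.5, 17.5, 22.5, 27.5, 32.5
n = 155, Σfm = 2917.5, mean = 18.8226
Σfm² = 68318.75
Σf(m − x̄)² = Σfm² − (Σfm)²/n = 68318.75 − 2917.5²/155 = 13403.8710
Population variance = 13403.8710 / 155 = 86.4766
Standard deviation = √86.4766 = 9.2993

9.299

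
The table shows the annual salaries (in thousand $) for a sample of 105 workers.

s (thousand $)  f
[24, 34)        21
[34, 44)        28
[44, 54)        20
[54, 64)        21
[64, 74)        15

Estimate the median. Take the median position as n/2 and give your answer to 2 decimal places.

Cumulative frequencies: 21, 49, 69, 90, 105
n = 105; position = n/2 = 52.5.
This falls in the class [44, 54): L = 44, F = 49, f = 20, h = 10.
Median ≈ 44 + ((52.5 − 49) / 20) × 10 = 45.7500

45.75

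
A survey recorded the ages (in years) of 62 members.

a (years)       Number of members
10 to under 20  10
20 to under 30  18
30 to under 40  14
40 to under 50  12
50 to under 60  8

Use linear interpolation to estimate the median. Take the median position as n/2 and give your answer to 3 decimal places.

32.143

Cumulative frequencies: 10, 28, 42, 54, 62
n = 62; position = n/2 = 31.
This falls in the class 30 to under 40: L = 30, F = 28, f = 14, h = 10.
Median ≈ 30 + ((31 − 28) / 14) × 10 = 32.1429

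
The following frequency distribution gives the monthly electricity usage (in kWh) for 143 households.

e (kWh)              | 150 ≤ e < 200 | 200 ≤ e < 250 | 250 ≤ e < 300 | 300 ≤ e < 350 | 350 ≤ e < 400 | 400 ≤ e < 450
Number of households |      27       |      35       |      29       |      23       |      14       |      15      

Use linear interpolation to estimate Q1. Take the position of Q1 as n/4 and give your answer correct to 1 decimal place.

212.5

Cumulative frequencies: 27, 62, 91, 114, 128, 143
n = 143; position = n/4 = 35.75.
This falls in the class 200 ≤ e < 250: L = 200, F = 27, f = 35, h = 50.
Lower quartile ≈ 200 + ((35.75 − 27) / 35) × 50 = 212.5000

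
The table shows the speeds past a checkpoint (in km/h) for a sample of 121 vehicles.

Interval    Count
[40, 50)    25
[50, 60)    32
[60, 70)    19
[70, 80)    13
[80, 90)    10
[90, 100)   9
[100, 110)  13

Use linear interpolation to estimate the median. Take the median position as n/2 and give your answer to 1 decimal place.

Cumulative frequencies: 25, 57, 76, 89, 99, 108, 121
n = 121; position = n/2 = 60.5.
This falls in the class [60, 70): L = 60, F = 57, f = 19, h = 10.
Median ≈ 60 + ((60.5 − 57) / 19) × 10 = 61.8421

61.8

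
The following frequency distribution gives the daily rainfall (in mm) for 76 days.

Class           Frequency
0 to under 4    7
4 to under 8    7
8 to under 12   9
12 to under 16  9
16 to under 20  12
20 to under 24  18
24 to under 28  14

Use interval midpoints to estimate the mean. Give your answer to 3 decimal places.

16.421

Midpoints: 2, 6, 10, 14, 18, 22, 26
Σfm = 7×2 + 7×6 + 9×10 + 9×14 + 12×18 + 18×22 + 14×26 = 1248
n = Σf = 76
Mean = 1248 / 76 = 16.4211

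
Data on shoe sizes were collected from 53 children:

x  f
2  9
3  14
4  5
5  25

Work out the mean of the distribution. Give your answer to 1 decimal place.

Values: 2, 3, 4, 5
Σfx = 9×2 + 14×3 + 5×4 + 25×5 = 205
n = Σf = 53
Mean = 205 / 53 = 3.8679

3.9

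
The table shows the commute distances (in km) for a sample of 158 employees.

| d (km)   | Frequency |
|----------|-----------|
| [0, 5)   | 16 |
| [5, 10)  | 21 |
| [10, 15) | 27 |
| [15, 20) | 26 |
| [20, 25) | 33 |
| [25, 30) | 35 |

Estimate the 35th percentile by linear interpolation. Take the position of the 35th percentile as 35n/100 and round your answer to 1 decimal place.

Cumulative frequencies: 16, 37, 64, 90, 123, 158
n = 158; position = 35n/100 = 55.3.
This falls in the class [10, 15): L = 10, F = 37, f = 27, h = 5.
35th percentile ≈ 10 + ((55.3 − 37) / 27) × 5 = 13.3889

13.4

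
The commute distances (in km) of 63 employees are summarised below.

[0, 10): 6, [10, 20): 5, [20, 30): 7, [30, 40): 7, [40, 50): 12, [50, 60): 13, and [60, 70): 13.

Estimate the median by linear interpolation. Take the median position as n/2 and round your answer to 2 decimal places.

Cumulative frequencies: 6, 11, 18, 25, 37, 50, 63
n = 63; position = n/2 = 31.5.
This falls in the class [40, 50): L = 40, F = 25, f = 12, h = 10.
Median ≈ 40 + ((31.5 − 25) / 12) × 10 = 45.4167

45.42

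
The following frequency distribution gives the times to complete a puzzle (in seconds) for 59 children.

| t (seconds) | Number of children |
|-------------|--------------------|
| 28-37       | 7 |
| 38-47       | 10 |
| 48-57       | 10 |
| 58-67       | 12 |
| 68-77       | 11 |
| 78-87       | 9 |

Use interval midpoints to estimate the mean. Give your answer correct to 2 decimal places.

Midpoints: 32.5, 42.5, 52.5, 62.5, 72.5, 82.5
Σfm = 7×32.5 + 10×42.5 + 10×52.5 + 12×62.5 + 11×72.5 + 9×82.5 = 3467.5
n = Σf = 59
Mean = 3467.5 / 59 = 58.7712

58.77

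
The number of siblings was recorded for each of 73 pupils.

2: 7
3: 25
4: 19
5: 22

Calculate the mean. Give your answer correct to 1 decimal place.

3.8

Values: 2, 3, 4, 5
Σfx = 7×2 + 25×3 + 19×4 + 22×5 = 275
n = Σf = 73
Mean = 275 / 73 = 3.7671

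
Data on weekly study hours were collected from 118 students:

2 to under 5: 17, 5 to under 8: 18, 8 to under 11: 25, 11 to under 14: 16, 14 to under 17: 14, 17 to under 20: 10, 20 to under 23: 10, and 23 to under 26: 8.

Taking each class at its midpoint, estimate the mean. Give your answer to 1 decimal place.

12.1

Midpoints: 3.5, 6.5, 9.5, 12.5, 15.5, 18.5, 21.5, 24.5
Σfm = 17×3.5 + 18×6.5 + 25×9.5 + 16×12.5 + 14×15.5 + 10×18.5 + 10×21.5 + 8×24.5 = 1427
n = Σf = 118
Mean = 1427 / 118 = 12.0932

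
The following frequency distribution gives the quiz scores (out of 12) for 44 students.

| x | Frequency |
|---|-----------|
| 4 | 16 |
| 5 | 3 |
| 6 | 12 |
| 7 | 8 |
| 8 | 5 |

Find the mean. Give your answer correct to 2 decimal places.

5.61

Values: 4, 5, 6, 7, 8
Σfx = 16×4 + 3×5 + 12×6 + 8×7 + 5×8 = 247
n = Σf = 44
Mean = 247 / 44 = 5.6136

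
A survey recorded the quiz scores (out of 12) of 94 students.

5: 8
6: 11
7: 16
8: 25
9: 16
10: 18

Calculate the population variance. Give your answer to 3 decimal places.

Values: 5, 6, 7, 8, 9, 10
n = 94, Σfx = 742, mean = 7.8936
Σfx² = 6076
Σf(x − x̄)² = Σfx² − (Σfx)²/n = 6076 − 742²/94 = 218.9362
Population variance = 218.9362 / 94 = 2.3291

2.329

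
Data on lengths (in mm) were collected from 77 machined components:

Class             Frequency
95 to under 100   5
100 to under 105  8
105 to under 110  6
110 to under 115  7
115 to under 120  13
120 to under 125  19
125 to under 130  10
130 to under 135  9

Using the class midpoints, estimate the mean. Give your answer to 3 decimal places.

Midpoints: 97.5, 102.5, 107.5, 112.5, 117.5, 122.5, 127.5, 132.5
Σfm = 5×97.5 + 8×102.5 + 6×107.5 + 7×112.5 + 13×117.5 + 19×122.5 + 10×127.5 + 9×132.5 = 9062.5
n = Σf = 77
Mean = 9062.5 / 77 = 117.6948

117.695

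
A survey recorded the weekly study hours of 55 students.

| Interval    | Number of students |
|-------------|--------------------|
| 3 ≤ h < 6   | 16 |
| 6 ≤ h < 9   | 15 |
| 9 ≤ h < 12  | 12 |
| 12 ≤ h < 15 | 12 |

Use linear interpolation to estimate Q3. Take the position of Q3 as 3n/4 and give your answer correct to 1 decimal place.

Cumulative frequencies: 16, 31, 43, 55
n = 55; position = 3n/4 = 41.25.
This falls in the class 9 ≤ h < 12: L = 9, F = 31, f = 12, h = 3.
Upper quartile ≈ 9 + ((41.25 − 31) / 12) × 3 = 11.5625

11.6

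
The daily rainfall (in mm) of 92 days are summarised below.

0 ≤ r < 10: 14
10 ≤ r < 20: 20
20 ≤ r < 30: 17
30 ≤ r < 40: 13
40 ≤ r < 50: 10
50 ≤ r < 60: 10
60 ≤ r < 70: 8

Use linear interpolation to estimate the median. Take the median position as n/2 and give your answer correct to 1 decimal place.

27.1

Cumulative frequencies: 14, 34, 51, 64, 74, 84, 92
n = 92; position = n/2 = 46.
This falls in the class 20 ≤ r < 30: L = 20, F = 34, f = 17, h = 10.
Median ≈ 20 + ((46 − 34) / 17) × 10 = 27.0588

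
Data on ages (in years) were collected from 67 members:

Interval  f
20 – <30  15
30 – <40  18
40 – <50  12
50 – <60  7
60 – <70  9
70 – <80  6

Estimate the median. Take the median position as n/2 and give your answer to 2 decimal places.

40.42

Cumulative frequencies: 15, 33, 45, 52, 61, 67
n = 67; position = n/2 = 33.5.
This falls in the class 40 – <50: L = 40, F = 33, f = 12, h = 10.
Median ≈ 40 + ((33.5 − 33) / 12) × 10 = 40.4167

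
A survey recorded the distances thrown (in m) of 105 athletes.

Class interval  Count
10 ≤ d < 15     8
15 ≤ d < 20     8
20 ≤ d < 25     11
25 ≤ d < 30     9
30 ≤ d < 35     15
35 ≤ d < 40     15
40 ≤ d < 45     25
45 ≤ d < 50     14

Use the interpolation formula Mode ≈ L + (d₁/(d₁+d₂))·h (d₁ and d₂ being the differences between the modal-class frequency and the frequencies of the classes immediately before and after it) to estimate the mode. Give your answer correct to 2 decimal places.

42.38

Modal class: 40 ≤ d < 45 (highest frequency 25).
d₁ = 25 − 15 = 10, d₂ = 25 − 14 = 11
Mode ≈ 40 + (10/(10+11)) × 5 = 40 + 2.3810 = 42.3810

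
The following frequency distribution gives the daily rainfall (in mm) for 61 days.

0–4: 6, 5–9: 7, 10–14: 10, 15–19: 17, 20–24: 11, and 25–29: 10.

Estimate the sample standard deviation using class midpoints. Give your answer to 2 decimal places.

Midpoints: 2, 7, 12, 17, 22, 27
n = 61, Σfm = 982, mean = 16.0984
Σfm² = 19334
Σf(m − x̄)² = Σfm² − (Σfm)²/n = 19334 − 982²/61 = 3525.4098
Sample variance = 3525.4098 / 60 = 58.7568
Standard deviation = √58.7568 = 7.6653

7.67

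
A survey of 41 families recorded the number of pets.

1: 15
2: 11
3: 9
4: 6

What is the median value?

Cumulative frequencies: 15, 26, 35, 41
n = 41, so the median is the value in position (n+1)/2 = 21.
Position 21 falls at value 2.

2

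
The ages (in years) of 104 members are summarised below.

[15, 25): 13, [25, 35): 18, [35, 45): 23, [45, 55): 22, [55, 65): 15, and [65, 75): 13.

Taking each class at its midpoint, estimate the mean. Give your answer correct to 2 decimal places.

Midpoints: 20, 30, 40, 50, 60, 70
Σfm = 13×20 + 18×30 + 23×40 + 22×50 + 15×60 + 13×70 = 4630
n = Σf = 104
Mean = 4630 / 104 = 44.5192

44.52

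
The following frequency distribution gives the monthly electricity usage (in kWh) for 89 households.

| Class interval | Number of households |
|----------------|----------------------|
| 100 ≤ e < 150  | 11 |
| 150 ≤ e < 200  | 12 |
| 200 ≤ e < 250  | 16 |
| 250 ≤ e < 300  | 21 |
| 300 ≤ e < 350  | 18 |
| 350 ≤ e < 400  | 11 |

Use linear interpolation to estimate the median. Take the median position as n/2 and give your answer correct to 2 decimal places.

263.10

Cumulative frequencies: 11, 23, 39, 60, 78, 89
n = 89; position = n/2 = 44.5.
This falls in the class 250 ≤ e < 300: L = 250, F = 39, f = 21, h = 50.
Median ≈ 250 + ((44.5 − 39) / 21) × 50 = 263.0952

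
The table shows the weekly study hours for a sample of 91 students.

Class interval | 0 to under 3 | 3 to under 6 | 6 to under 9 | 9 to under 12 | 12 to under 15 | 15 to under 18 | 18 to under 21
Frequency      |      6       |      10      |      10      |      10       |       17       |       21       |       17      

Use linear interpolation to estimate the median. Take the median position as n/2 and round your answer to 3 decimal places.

Cumulative frequencies: 6, 16, 26, 36, 53, 74, 91
n = 91; position = n/2 = 45.5.
This falls in the class 12 to under 15: L = 12, F = 36, f = 17, h = 3.
Median ≈ 12 + ((45.5 − 36) / 17) × 3 = 13.6765

13.676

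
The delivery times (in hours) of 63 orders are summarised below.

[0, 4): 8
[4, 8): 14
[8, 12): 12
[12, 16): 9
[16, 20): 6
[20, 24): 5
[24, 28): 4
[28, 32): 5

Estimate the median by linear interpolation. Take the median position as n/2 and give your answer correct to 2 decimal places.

11.17

Cumulative frequencies: 8, 22, 34, 43, 49, 54, 58, 63
n = 63; position = n/2 = 31.5.
This falls in the class [8, 12): L = 8, F = 22, f = 12, h = 4.
Median ≈ 8 + ((31.5 − 22) / 12) × 4 = 11.1667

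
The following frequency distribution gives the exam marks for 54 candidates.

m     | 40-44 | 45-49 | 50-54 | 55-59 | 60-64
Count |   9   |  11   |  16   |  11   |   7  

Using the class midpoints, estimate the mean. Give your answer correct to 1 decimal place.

51.6

Midpoints: 42, 47, 52, 57, 62
Σfm = 9×42 + 11×47 + 16×52 + 11×57 + 7×62 = 2788
n = Σf = 54
Mean = 2788 / 54 = 51.6296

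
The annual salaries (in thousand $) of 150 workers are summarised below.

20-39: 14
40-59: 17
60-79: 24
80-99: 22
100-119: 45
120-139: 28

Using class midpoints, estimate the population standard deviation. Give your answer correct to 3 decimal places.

31.622

Midpoints: 29.5, 49.5, 69.5, 89.5, 109.5, 129.5
n = 150, Σfm = 13445, mean = 89.6333
Σfm² = 1355117.5
Σf(m − x̄)² = Σfm² − (Σfm)²/n = 1355117.5 − 13445²/150 = 149997.3333
Population variance = 149997.3333 / 150 = 999.9822
Standard deviation = √999.9822 = 31.6225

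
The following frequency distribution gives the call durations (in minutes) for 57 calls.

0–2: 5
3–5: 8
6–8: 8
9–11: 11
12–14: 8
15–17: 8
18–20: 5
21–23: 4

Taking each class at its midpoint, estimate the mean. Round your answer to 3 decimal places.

Midpoints: 1, 4, 7, 10, 13, 16, 19, 22
Σfm = 5×1 + 8×4 + 8×7 + 11×10 + 8×13 + 8×16 + 5×19 + 4×22 = 618
n = Σf = 57
Mean = 618 / 57 = 10.8421

10.842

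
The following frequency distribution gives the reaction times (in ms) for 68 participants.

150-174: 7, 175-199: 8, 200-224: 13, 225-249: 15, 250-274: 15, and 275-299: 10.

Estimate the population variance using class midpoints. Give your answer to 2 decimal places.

1467.75

Midpoints: 162, 187, 212, 237, 262, 287
n = 68, Σfm = 15741, mean = 231.4853
Σfm² = 3743617
Σf(m − x̄)² = Σfm² − (Σfm)²/n = 3743617 − 15741²/68 = 99806.9853
Population variance = 99806.9853 / 68 = 1467.7498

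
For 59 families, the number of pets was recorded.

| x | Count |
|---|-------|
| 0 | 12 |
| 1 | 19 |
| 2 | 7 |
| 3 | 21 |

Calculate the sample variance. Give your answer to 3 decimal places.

1.376

Values: 0, 1, 2, 3
n = 59, Σfx = 96, mean = 1.6271
Σfx² = 236
Σf(x − x̄)² = Σfx² − (Σfx)²/n = 236 − 96²/59 = 79.7966
Sample variance = 79.7966 / 58 = 1.3758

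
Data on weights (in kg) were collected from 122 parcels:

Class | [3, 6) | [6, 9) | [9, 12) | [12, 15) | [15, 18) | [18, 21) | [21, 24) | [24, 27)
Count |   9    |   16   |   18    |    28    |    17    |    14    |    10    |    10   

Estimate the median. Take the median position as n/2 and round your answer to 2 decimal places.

Cumulative frequencies: 9, 25, 43, 71, 88, 102, 112, 122
n = 122; position = n/2 = 61.
This falls in the class [12, 15): L = 12, F = 43, f = 28, h = 3.
Median ≈ 12 + ((61 − 43) / 28) × 3 = 13.9286

13.93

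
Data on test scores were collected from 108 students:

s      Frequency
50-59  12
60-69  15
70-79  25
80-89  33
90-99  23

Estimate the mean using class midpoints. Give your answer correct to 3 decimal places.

78.204

Midpoints: 54.5, 64.5, 74.5, 84.5, 94.5
Σfm = 12×54.5 + 15×64.5 + 25×74.5 + 33×84.5 + 23×94.5 = 8446
n = Σf = 108
Mean = 8446 / 108 = 78.2037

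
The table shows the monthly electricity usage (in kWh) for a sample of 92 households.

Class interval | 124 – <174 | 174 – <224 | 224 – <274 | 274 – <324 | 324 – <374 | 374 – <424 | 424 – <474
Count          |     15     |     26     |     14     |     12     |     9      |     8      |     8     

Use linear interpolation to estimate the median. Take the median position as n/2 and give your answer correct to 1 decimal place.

241.9

Cumulative frequencies: 15, 41, 55, 67, 76, 84, 92
n = 92; position = n/2 = 46.
This falls in the class 224 – <274: L = 224, F = 41, f = 14, h = 50.
Median ≈ 224 + ((46 − 41) / 14) × 50 = 241.8571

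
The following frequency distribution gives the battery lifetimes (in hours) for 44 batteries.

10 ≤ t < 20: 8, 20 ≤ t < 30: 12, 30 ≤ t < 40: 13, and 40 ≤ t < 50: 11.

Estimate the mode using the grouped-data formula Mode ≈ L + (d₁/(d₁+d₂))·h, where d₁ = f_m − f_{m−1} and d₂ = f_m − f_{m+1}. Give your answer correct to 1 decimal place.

33.3

Modal class: 30 ≤ t < 40 (highest frequency 13).
d₁ = 13 − 12 = 1, d₂ = 13 − 11 = 2
Mode ≈ 30 + (1/(1+2)) × 10 = 30 + 3.3333 = 33.3333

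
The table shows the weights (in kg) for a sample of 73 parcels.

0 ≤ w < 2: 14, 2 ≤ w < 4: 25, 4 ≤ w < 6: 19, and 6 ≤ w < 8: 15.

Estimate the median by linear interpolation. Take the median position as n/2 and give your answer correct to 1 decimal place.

Cumulative frequencies: 14, 39, 58, 73
n = 73; position = n/2 = 36.5.
This falls in the class 2 ≤ w < 4: L = 2, F = 14, f = 25, h = 2.
Median ≈ 2 + ((36.5 − 14) / 25) × 2 = 3.8000

3.8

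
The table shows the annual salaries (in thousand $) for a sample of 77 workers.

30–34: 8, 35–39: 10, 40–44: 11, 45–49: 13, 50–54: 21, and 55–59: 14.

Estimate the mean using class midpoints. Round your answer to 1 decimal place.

46.6

Midpoints: 32, 37, 42, 47, 52, 57
Σfm = 8×32 + 10×37 + 11×42 + 13×47 + 21×52 + 14×57 = 3589
n = Σf = 77
Mean = 3589 / 77 = 46.6104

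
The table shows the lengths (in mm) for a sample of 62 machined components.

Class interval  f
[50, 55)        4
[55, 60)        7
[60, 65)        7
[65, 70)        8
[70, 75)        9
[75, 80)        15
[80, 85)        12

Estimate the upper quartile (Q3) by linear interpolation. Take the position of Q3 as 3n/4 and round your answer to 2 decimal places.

78.83

Cumulative frequencies: 4, 11, 18, 26, 35, 50, 62
n = 62; position = 3n/4 = 46.5.
This falls in the class [75, 80): L = 75, F = 35, f = 15, h = 5.
Upper quartile ≈ 75 + ((46.5 − 35) / 15) × 5 = 78.8333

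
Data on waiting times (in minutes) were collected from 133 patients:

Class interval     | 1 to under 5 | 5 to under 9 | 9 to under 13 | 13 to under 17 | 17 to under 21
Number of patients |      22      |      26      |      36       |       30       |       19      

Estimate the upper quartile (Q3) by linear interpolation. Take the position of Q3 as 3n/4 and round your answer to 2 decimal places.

Cumulative frequencies: 22, 48, 84, 114, 133
n = 133; position = 3n/4 = 99.75.
This falls in the class 13 to under 17: L = 13, F = 84, f = 30, h = 4.
Upper quartile ≈ 13 + ((99.75 − 84) / 30) × 4 = 15.1000

15.10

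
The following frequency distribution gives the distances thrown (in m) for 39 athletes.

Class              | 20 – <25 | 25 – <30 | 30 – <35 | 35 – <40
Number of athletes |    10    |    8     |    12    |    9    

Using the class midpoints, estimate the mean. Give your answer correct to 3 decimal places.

Midpoints: 22.5, 27.5, 32.5, 37.5
Σfm = 10×22.5 + 8×27.5 + 12×32.5 + 9×37.5 = 1172.5
n = Σf = 39
Mean = 1172.5 / 39 = 30.0641

30.064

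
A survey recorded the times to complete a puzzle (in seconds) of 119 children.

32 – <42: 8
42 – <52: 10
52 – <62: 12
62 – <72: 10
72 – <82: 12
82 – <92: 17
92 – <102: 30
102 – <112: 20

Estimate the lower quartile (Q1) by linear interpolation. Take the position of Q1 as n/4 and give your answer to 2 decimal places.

61.79

Cumulative frequencies: 8, 18, 30, 40, 52, 69, 99, 119
n = 119; position = n/4 = 29.75.
This falls in the class 52 – <62: L = 52, F = 18, f = 12, h = 10.
Lower quartile ≈ 52 + ((29.75 − 18) / 12) × 10 = 61.7917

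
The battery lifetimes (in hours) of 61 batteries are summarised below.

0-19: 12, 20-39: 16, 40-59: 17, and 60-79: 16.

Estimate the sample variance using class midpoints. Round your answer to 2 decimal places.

470.38

Midpoints: 9.5, 29.5, 49.5, 69.5
n = 61, Σfm = 2539.5, mean = 41.6311
Σfm² = 133945.25
Σf(m − x̄)² = Σfm² − (Σfm)²/n = 133945.25 − 2539.5²/61 = 28222.9508
Sample variance = 28222.9508 / 60 = 470.3825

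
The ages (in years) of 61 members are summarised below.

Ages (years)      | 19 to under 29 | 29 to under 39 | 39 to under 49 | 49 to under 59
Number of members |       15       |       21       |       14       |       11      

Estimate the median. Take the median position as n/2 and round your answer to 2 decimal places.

Cumulative frequencies: 15, 36, 50, 61
n = 61; position = n/2 = 30.5.
This falls in the class 29 to under 39: L = 29, F = 15, f = 21, h = 10.
Median ≈ 29 + ((30.5 − 15) / 21) × 10 = 36.3810

36.38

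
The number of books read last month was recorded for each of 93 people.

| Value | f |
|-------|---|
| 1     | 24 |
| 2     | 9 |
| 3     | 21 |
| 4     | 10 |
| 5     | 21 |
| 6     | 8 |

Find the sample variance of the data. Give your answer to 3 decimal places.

Values: 1, 2, 3, 4, 5, 6
n = 93, Σfx = 298, mean = 3.2043
Σfx² = 1222
Σf(x − x̄)² = Σfx² − (Σfx)²/n = 1222 − 298²/93 = 267.1183
Sample variance = 267.1183 / 92 = 2.9035

2.903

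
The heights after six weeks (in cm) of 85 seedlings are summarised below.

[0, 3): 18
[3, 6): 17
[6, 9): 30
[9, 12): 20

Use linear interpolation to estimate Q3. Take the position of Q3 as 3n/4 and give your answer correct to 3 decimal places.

Cumulative frequencies: 18, 35, 65, 85
n = 85; position = 3n/4 = 63.75.
This falls in the class [6, 9): L = 6, F = 35, f = 30, h = 3.
Upper quartile ≈ 6 + ((63.75 − 35) / 30) × 3 = 8.8750

8.875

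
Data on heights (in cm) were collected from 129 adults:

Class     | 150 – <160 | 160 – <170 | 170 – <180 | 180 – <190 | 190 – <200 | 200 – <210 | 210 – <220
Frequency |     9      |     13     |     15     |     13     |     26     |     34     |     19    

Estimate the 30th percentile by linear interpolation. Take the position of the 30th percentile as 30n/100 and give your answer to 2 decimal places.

181.31

Cumulative frequencies: 9, 22, 37, 50, 76, 110, 129
n = 129; position = 30n/100 = 38.7.
This falls in the class 180 – <190: L = 180, F = 37, f = 13, h = 10.
30th percentile ≈ 180 + ((38.7 − 37) / 13) × 10 = 181.3077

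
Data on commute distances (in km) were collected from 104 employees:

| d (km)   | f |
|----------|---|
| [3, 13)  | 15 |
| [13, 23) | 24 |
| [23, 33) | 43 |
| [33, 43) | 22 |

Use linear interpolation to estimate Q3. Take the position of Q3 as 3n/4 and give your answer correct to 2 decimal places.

Cumulative frequencies: 15, 39, 82, 104
n = 104; position = 3n/4 = 78.
This falls in the class [23, 33): L = 23, F = 39, f = 43, h = 10.
Upper quartile ≈ 23 + ((78 − 39) / 43) × 10 = 32.0698

32.07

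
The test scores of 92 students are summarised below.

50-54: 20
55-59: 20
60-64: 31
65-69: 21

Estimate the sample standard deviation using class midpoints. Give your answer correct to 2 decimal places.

5.36

Midpoints: 52, 57, 62, 67
n = 92, Σfm = 5509, mean = 59.8804
Σfm² = 332493
Σf(m − x̄)² = Σfm² − (Σfm)²/n = 332493 − 5509²/92 = 2611.6848
Sample variance = 2611.6848 / 91 = 28.6998
Standard deviation = √28.6998 = 5.3572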